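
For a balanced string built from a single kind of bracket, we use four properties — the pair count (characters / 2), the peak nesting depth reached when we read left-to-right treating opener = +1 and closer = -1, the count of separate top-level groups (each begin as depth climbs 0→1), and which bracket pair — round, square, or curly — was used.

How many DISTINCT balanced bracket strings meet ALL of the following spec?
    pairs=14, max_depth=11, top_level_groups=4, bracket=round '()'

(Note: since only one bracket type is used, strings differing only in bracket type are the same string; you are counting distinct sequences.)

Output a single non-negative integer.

Spec: pairs=14 depth=11 groups=4
Count(depth <= 11) = 326876
Count(depth <= 10) = 326872
Count(depth == 11) = 326876 - 326872 = 4

Answer: 4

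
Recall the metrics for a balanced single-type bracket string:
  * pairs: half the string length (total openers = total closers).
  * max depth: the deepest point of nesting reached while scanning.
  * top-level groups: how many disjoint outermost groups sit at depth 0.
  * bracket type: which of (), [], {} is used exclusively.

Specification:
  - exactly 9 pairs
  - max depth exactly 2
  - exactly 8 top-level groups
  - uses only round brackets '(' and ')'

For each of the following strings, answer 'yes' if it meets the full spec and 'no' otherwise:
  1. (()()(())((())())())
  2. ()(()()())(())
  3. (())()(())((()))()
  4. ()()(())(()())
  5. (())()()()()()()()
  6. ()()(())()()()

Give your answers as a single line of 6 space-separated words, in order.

Answer: no no no no yes no

Derivation:
String 1 '(()()(())((())())())': depth seq [1 2 1 2 1 2 3 2 1 2 3 4 3 2 3 2 1 2 1 0]
  -> pairs=10 depth=4 groups=1 -> no
String 2 '()(()()())(())': depth seq [1 0 1 2 1 2 1 2 1 0 1 2 1 0]
  -> pairs=7 depth=2 groups=3 -> no
String 3 '(())()(())((()))()': depth seq [1 2 1 0 1 0 1 2 1 0 1 2 3 2 1 0 1 0]
  -> pairs=9 depth=3 groups=5 -> no
String 4 '()()(())(()())': depth seq [1 0 1 0 1 2 1 0 1 2 1 2 1 0]
  -> pairs=7 depth=2 groups=4 -> no
String 5 '(())()()()()()()()': depth seq [1 2 1 0 1 0 1 0 1 0 1 0 1 0 1 0 1 0]
  -> pairs=9 depth=2 groups=8 -> yes
String 6 '()()(())()()()': depth seq [1 0 1 0 1 2 1 0 1 0 1 0 1 0]
  -> pairs=7 depth=2 groups=6 -> no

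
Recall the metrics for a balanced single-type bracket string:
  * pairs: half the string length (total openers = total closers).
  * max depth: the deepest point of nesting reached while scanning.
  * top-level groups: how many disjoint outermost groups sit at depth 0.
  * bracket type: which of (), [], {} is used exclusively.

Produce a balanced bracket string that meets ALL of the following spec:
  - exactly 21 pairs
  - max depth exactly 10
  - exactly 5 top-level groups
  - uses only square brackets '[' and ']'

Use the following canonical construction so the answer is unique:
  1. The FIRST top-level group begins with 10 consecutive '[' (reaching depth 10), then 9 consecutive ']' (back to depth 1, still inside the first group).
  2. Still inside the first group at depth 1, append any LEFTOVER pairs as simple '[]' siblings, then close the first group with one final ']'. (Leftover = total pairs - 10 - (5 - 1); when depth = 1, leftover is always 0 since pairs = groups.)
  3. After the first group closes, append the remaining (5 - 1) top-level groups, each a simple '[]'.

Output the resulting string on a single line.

Answer: [[[[[[[[[[]]]]]]]]][][][][][][][]][][][][]

Derivation:
Spec: pairs=21 depth=10 groups=5
Leftover pairs = 21 - 10 - (5-1) = 7
First group: deep chain of depth 10 + 7 sibling pairs
Remaining 4 groups: simple '[]' each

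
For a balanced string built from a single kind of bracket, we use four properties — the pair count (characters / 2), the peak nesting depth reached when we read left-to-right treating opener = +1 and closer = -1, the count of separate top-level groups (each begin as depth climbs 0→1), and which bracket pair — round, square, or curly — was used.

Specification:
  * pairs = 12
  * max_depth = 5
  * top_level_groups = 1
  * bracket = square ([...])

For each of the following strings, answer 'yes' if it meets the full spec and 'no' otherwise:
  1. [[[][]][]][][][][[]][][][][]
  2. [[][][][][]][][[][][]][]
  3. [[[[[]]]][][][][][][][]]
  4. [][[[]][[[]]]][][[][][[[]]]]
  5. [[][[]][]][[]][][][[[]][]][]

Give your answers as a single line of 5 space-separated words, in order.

Answer: no no yes no no

Derivation:
String 1 '[[[][]][]][][][][[]][][][][]': depth seq [1 2 3 2 3 2 1 2 1 0 1 0 1 0 1 0 1 2 1 0 1 0 1 0 1 0 1 0]
  -> pairs=14 depth=3 groups=9 -> no
String 2 '[[][][][][]][][[][][]][]': depth seq [1 2 1 2 1 2 1 2 1 2 1 0 1 0 1 2 1 2 1 2 1 0 1 0]
  -> pairs=12 depth=2 groups=4 -> no
String 3 '[[[[[]]]][][][][][][][]]': depth seq [1 2 3 4 5 4 3 2 1 2 1 2 1 2 1 2 1 2 1 2 1 2 1 0]
  -> pairs=12 depth=5 groups=1 -> yes
String 4 '[][[[]][[[]]]][][[][][[[]]]]': depth seq [1 0 1 2 3 2 1 2 3 4 3 2 1 0 1 0 1 2 1 2 1 2 3 4 3 2 1 0]
  -> pairs=14 depth=4 groups=4 -> no
String 5 '[[][[]][]][[]][][][[[]][]][]': depth seq [1 2 1 2 3 2 1 2 1 0 1 2 1 0 1 0 1 0 1 2 3 2 1 2 1 0 1 0]
  -> pairs=14 depth=3 groups=6 -> no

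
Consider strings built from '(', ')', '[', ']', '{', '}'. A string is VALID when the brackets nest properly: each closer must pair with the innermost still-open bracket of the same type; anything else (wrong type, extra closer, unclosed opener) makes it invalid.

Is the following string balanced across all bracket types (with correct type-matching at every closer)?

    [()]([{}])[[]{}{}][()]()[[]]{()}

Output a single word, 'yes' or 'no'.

pos 0: push '['; stack = [
pos 1: push '('; stack = [(
pos 2: ')' matches '('; pop; stack = [
pos 3: ']' matches '['; pop; stack = (empty)
pos 4: push '('; stack = (
pos 5: push '['; stack = ([
pos 6: push '{'; stack = ([{
pos 7: '}' matches '{'; pop; stack = ([
pos 8: ']' matches '['; pop; stack = (
pos 9: ')' matches '('; pop; stack = (empty)
pos 10: push '['; stack = [
pos 11: push '['; stack = [[
pos 12: ']' matches '['; pop; stack = [
pos 13: push '{'; stack = [{
pos 14: '}' matches '{'; pop; stack = [
pos 15: push '{'; stack = [{
pos 16: '}' matches '{'; pop; stack = [
pos 17: ']' matches '['; pop; stack = (empty)
pos 18: push '['; stack = [
pos 19: push '('; stack = [(
pos 20: ')' matches '('; pop; stack = [
pos 21: ']' matches '['; pop; stack = (empty)
pos 22: push '('; stack = (
pos 23: ')' matches '('; pop; stack = (empty)
pos 24: push '['; stack = [
pos 25: push '['; stack = [[
pos 26: ']' matches '['; pop; stack = [
pos 27: ']' matches '['; pop; stack = (empty)
pos 28: push '{'; stack = {
pos 29: push '('; stack = {(
pos 30: ')' matches '('; pop; stack = {
pos 31: '}' matches '{'; pop; stack = (empty)
end: stack empty → VALID
Verdict: properly nested → yes

Answer: yes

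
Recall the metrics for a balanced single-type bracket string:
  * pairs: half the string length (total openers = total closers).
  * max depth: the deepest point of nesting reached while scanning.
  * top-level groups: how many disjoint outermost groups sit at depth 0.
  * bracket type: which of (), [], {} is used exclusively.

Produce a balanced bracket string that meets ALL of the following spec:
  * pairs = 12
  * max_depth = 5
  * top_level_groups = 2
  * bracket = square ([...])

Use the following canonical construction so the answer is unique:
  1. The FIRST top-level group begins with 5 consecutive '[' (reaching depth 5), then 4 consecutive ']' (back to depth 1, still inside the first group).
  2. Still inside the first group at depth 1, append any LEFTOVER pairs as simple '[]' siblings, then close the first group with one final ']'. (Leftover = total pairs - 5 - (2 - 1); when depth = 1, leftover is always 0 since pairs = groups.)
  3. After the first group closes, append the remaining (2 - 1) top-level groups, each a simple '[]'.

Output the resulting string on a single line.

Spec: pairs=12 depth=5 groups=2
Leftover pairs = 12 - 5 - (2-1) = 6
First group: deep chain of depth 5 + 6 sibling pairs
Remaining 1 groups: simple '[]' each

Answer: [[[[[]]]][][][][][][]][]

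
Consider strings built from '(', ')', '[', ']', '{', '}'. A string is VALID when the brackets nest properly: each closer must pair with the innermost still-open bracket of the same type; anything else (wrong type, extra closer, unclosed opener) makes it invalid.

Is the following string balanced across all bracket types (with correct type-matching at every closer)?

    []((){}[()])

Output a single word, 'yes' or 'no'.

pos 0: push '['; stack = [
pos 1: ']' matches '['; pop; stack = (empty)
pos 2: push '('; stack = (
pos 3: push '('; stack = ((
pos 4: ')' matches '('; pop; stack = (
pos 5: push '{'; stack = ({
pos 6: '}' matches '{'; pop; stack = (
pos 7: push '['; stack = ([
pos 8: push '('; stack = ([(
pos 9: ')' matches '('; pop; stack = ([
pos 10: ']' matches '['; pop; stack = (
pos 11: ')' matches '('; pop; stack = (empty)
end: stack empty → VALID
Verdict: properly nested → yes

Answer: yes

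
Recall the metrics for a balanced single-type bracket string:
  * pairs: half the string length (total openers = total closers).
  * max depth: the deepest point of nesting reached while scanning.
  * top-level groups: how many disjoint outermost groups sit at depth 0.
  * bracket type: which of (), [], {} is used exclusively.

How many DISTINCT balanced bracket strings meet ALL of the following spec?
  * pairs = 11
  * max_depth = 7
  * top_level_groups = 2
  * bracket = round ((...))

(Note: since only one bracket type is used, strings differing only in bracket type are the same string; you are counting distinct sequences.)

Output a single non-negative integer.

Answer: 1024

Derivation:
Spec: pairs=11 depth=7 groups=2
Count(depth <= 7) = 16528
Count(depth <= 6) = 15504
Count(depth == 7) = 16528 - 15504 = 1024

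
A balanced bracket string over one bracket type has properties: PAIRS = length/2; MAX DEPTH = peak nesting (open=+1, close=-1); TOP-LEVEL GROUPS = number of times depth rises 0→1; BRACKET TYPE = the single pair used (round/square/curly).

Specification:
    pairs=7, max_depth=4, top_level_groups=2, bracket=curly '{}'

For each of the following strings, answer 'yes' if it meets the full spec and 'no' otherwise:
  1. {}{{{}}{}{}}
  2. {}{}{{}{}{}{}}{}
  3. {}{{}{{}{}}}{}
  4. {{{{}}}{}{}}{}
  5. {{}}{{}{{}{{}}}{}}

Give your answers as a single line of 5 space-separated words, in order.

Answer: no no no yes no

Derivation:
String 1 '{}{{{}}{}{}}': depth seq [1 0 1 2 3 2 1 2 1 2 1 0]
  -> pairs=6 depth=3 groups=2 -> no
String 2 '{}{}{{}{}{}{}}{}': depth seq [1 0 1 0 1 2 1 2 1 2 1 2 1 0 1 0]
  -> pairs=8 depth=2 groups=4 -> no
String 3 '{}{{}{{}{}}}{}': depth seq [1 0 1 2 1 2 3 2 3 2 1 0 1 0]
  -> pairs=7 depth=3 groups=3 -> no
String 4 '{{{{}}}{}{}}{}': depth seq [1 2 3 4 3 2 1 2 1 2 1 0 1 0]
  -> pairs=7 depth=4 groups=2 -> yes
String 5 '{{}}{{}{{}{{}}}{}}': depth seq [1 2 1 0 1 2 1 2 3 2 3 4 3 2 1 2 1 0]
  -> pairs=9 depth=4 groups=2 -> no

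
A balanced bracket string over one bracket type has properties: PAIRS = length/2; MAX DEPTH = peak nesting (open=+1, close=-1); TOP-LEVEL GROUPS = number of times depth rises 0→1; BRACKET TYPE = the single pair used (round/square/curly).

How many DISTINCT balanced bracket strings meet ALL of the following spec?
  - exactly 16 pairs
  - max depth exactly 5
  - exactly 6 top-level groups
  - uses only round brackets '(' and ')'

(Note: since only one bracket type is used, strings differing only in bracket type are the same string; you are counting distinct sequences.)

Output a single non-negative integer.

Answer: 316893

Derivation:
Spec: pairs=16 depth=5 groups=6
Count(depth <= 5) = 1045020
Count(depth <= 4) = 728127
Count(depth == 5) = 1045020 - 728127 = 316893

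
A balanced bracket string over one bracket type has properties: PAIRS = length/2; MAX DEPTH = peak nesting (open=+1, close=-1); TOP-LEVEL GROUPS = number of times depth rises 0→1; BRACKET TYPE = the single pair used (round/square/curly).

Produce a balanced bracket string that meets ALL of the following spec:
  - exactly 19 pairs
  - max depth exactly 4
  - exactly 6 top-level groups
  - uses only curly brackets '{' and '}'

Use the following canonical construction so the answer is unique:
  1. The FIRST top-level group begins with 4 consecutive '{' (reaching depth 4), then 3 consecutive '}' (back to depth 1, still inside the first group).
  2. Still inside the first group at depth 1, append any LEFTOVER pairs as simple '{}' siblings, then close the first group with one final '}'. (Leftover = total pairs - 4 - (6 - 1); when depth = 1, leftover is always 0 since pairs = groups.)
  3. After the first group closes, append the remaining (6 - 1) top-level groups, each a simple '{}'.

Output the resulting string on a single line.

Answer: {{{{}}}{}{}{}{}{}{}{}{}{}{}}{}{}{}{}{}

Derivation:
Spec: pairs=19 depth=4 groups=6
Leftover pairs = 19 - 4 - (6-1) = 10
First group: deep chain of depth 4 + 10 sibling pairs
Remaining 5 groups: simple '{}' each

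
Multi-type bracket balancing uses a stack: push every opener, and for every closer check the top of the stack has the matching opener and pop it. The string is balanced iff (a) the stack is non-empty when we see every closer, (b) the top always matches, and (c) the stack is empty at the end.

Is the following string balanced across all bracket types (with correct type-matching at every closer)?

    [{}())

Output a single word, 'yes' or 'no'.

pos 0: push '['; stack = [
pos 1: push '{'; stack = [{
pos 2: '}' matches '{'; pop; stack = [
pos 3: push '('; stack = [(
pos 4: ')' matches '('; pop; stack = [
pos 5: saw closer ')' but top of stack is '[' (expected ']') → INVALID
Verdict: type mismatch at position 5: ')' closes '[' → no

Answer: no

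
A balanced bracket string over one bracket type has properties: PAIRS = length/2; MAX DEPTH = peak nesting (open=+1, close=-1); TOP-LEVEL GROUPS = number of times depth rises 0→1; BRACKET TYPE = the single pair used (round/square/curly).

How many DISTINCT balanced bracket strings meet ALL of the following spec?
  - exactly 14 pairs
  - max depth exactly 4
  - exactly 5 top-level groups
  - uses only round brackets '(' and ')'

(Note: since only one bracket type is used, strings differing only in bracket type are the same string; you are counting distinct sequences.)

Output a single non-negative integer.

Spec: pairs=14 depth=4 groups=5
Count(depth <= 4) = 111615
Count(depth <= 3) = 39520
Count(depth == 4) = 111615 - 39520 = 72095

Answer: 72095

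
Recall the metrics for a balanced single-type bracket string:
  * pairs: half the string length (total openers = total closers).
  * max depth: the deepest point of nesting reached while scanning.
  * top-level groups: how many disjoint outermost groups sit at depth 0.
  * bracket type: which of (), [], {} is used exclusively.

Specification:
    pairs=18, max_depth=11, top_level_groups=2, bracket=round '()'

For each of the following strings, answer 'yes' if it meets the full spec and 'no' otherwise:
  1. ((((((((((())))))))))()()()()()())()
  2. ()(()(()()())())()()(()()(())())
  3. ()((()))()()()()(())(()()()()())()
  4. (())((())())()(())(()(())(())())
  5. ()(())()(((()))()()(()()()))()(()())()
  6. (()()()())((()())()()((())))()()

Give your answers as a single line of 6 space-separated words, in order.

Answer: yes no no no no no

Derivation:
String 1 '((((((((((())))))))))()()()()()())()': depth seq [1 2 3 4 5 6 7 8 9 10 11 10 9 8 7 6 5 4 3 2 1 2 1 2 1 2 1 2 1 2 1 2 1 0 1 0]
  -> pairs=18 depth=11 groups=2 -> yes
String 2 '()(()(()()())())()()(()()(())())': depth seq [1 0 1 2 1 2 3 2 3 2 3 2 1 2 1 0 1 0 1 0 1 2 1 2 1 2 3 2 1 2 1 0]
  -> pairs=16 depth=3 groups=5 -> no
String 3 '()((()))()()()()(())(()()()()())()': depth seq [1 0 1 2 3 2 1 0 1 0 1 0 1 0 1 0 1 2 1 0 1 2 1 2 1 2 1 2 1 2 1 0 1 0]
  -> pairs=17 depth=3 groups=9 -> no
String 4 '(())((())())()(())(()(())(())())': depth seq [1 2 1 0 1 2 3 2 1 2 1 0 1 0 1 2 1 0 1 2 1 2 3 2 1 2 3 2 1 2 1 0]
  -> pairs=16 depth=3 groups=5 -> no
String 5 '()(())()(((()))()()(()()()))()(()())()': depth seq [1 0 1 2 1 0 1 0 1 2 3 4 3 2 1 2 1 2 1 2 3 2 3 2 3 2 1 0 1 0 1 2 1 2 1 0 1 0]
  -> pairs=19 depth=4 groups=7 -> no
String 6 '(()()()())((()())()()((())))()()': depth seq [1 2 1 2 1 2 1 2 1 0 1 2 3 2 3 2 1 2 1 2 1 2 3 4 3 2 1 0 1 0 1 0]
  -> pairs=16 depth=4 groups=4 -> no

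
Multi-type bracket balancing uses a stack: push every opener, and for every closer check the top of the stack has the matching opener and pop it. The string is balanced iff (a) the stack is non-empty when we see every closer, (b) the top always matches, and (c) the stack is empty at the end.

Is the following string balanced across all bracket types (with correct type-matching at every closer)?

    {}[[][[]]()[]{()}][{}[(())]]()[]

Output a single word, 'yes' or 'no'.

Answer: yes

Derivation:
pos 0: push '{'; stack = {
pos 1: '}' matches '{'; pop; stack = (empty)
pos 2: push '['; stack = [
pos 3: push '['; stack = [[
pos 4: ']' matches '['; pop; stack = [
pos 5: push '['; stack = [[
pos 6: push '['; stack = [[[
pos 7: ']' matches '['; pop; stack = [[
pos 8: ']' matches '['; pop; stack = [
pos 9: push '('; stack = [(
pos 10: ')' matches '('; pop; stack = [
pos 11: push '['; stack = [[
pos 12: ']' matches '['; pop; stack = [
pos 13: push '{'; stack = [{
pos 14: push '('; stack = [{(
pos 15: ')' matches '('; pop; stack = [{
pos 16: '}' matches '{'; pop; stack = [
pos 17: ']' matches '['; pop; stack = (empty)
pos 18: push '['; stack = [
pos 19: push '{'; stack = [{
pos 20: '}' matches '{'; pop; stack = [
pos 21: push '['; stack = [[
pos 22: push '('; stack = [[(
pos 23: push '('; stack = [[((
pos 24: ')' matches '('; pop; stack = [[(
pos 25: ')' matches '('; pop; stack = [[
pos 26: ']' matches '['; pop; stack = [
pos 27: ']' matches '['; pop; stack = (empty)
pos 28: push '('; stack = (
pos 29: ')' matches '('; pop; stack = (empty)
pos 30: push '['; stack = [
pos 31: ']' matches '['; pop; stack = (empty)
end: stack empty → VALID
Verdict: properly nested → yes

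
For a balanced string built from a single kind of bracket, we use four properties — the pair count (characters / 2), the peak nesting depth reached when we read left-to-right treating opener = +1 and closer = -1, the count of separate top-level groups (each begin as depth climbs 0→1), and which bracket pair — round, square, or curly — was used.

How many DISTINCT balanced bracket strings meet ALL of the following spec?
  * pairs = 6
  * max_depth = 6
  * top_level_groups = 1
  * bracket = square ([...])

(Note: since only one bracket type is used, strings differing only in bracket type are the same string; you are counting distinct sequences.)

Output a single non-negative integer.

Spec: pairs=6 depth=6 groups=1
Count(depth <= 6) = 42
Count(depth <= 5) = 41
Count(depth == 6) = 42 - 41 = 1

Answer: 1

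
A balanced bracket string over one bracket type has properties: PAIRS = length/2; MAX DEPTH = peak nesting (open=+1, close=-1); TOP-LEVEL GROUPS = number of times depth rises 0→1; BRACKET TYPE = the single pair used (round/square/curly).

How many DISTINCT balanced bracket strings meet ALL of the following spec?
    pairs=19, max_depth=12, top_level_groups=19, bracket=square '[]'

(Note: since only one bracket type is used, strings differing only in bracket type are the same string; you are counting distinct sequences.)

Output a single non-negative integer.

Answer: 0

Derivation:
Spec: pairs=19 depth=12 groups=19
Count(depth <= 12) = 1
Count(depth <= 11) = 1
Count(depth == 12) = 1 - 1 = 0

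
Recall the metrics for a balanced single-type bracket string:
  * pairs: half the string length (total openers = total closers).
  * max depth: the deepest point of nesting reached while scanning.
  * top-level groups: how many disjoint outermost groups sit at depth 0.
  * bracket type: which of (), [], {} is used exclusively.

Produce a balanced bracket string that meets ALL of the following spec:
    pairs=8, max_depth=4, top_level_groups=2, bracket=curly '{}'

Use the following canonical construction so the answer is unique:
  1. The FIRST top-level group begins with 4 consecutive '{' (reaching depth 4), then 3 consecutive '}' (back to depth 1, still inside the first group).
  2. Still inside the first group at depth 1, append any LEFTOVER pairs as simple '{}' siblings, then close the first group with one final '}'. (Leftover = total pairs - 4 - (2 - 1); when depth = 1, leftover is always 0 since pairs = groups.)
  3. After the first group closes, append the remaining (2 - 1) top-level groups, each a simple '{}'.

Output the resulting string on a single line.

Answer: {{{{}}}{}{}{}}{}

Derivation:
Spec: pairs=8 depth=4 groups=2
Leftover pairs = 8 - 4 - (2-1) = 3
First group: deep chain of depth 4 + 3 sibling pairs
Remaining 1 groups: simple '{}' each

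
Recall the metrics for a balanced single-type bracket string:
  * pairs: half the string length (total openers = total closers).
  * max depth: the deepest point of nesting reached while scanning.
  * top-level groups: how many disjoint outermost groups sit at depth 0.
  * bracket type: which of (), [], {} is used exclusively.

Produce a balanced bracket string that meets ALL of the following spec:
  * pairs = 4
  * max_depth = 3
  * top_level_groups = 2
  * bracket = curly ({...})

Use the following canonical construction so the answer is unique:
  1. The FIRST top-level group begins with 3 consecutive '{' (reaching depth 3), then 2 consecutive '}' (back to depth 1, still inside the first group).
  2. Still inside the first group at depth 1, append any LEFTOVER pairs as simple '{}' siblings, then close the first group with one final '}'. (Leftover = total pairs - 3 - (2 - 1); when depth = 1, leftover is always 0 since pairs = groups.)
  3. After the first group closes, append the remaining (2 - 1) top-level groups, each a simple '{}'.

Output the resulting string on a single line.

Answer: {{{}}}{}

Derivation:
Spec: pairs=4 depth=3 groups=2
Leftover pairs = 4 - 3 - (2-1) = 0
First group: deep chain of depth 3 + 0 sibling pairs
Remaining 1 groups: simple '{}' each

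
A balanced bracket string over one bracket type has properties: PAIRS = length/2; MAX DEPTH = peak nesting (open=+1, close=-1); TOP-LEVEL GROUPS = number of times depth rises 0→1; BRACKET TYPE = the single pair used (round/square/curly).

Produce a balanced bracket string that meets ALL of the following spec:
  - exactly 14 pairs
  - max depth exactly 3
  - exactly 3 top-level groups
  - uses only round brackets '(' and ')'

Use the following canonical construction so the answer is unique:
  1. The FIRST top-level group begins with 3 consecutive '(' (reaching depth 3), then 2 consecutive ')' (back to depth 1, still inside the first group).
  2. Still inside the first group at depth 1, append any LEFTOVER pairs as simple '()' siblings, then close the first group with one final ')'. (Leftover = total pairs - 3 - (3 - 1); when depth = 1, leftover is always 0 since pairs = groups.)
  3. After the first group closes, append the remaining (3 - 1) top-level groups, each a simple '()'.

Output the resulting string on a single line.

Spec: pairs=14 depth=3 groups=3
Leftover pairs = 14 - 3 - (3-1) = 9
First group: deep chain of depth 3 + 9 sibling pairs
Remaining 2 groups: simple '()' each

Answer: ((())()()()()()()()()())()()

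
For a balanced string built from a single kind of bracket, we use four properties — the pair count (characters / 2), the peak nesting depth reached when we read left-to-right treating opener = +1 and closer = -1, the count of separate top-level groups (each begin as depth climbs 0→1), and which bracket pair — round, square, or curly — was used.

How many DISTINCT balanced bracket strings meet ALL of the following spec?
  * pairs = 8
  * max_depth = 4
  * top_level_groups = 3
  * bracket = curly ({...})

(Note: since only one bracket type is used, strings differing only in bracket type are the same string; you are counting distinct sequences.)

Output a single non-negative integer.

Answer: 99

Derivation:
Spec: pairs=8 depth=4 groups=3
Count(depth <= 4) = 267
Count(depth <= 3) = 168
Count(depth == 4) = 267 - 168 = 99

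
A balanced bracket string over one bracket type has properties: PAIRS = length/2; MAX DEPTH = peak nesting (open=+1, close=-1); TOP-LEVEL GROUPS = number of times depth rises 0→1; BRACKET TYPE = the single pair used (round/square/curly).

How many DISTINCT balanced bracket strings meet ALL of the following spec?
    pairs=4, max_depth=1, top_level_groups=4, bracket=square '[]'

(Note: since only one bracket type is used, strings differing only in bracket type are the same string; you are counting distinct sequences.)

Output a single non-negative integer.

Spec: pairs=4 depth=1 groups=4
Count(depth <= 1) = 1
Count(depth <= 0) = 0
Count(depth == 1) = 1 - 0 = 1

Answer: 1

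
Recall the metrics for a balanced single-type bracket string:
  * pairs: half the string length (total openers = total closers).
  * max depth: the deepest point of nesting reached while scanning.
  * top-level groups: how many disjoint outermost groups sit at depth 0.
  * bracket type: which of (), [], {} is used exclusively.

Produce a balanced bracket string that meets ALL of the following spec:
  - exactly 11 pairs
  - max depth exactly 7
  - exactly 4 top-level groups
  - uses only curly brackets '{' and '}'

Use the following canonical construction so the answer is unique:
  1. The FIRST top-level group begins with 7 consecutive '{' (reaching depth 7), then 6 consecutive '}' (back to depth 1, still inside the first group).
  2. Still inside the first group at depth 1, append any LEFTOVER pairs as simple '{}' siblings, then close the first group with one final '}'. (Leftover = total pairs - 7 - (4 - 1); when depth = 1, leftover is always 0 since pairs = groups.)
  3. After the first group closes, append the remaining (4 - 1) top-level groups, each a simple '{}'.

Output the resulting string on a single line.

Spec: pairs=11 depth=7 groups=4
Leftover pairs = 11 - 7 - (4-1) = 1
First group: deep chain of depth 7 + 1 sibling pairs
Remaining 3 groups: simple '{}' each

Answer: {{{{{{{}}}}}}{}}{}{}{}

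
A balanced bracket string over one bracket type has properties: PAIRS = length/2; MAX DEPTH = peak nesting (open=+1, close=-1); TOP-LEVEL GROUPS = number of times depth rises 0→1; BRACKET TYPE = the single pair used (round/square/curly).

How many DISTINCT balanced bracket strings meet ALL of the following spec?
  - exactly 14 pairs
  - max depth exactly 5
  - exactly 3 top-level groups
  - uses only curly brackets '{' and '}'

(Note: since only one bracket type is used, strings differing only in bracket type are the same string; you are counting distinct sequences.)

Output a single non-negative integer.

Spec: pairs=14 depth=5 groups=3
Count(depth <= 5) = 354306
Count(depth <= 4) = 179754
Count(depth == 5) = 354306 - 179754 = 174552

Answer: 174552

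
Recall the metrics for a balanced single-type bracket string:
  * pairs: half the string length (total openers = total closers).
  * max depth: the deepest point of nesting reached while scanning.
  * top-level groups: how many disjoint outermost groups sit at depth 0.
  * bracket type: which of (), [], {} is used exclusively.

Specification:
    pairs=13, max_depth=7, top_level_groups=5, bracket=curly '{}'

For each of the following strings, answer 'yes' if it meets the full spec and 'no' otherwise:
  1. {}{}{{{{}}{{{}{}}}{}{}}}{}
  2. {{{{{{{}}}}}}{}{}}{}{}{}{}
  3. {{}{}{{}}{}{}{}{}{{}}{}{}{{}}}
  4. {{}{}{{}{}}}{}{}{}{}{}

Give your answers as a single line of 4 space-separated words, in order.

Answer: no yes no no

Derivation:
String 1 '{}{}{{{{}}{{{}{}}}{}{}}}{}': depth seq [1 0 1 0 1 2 3 4 3 2 3 4 5 4 5 4 3 2 3 2 3 2 1 0 1 0]
  -> pairs=13 depth=5 groups=4 -> no
String 2 '{{{{{{{}}}}}}{}{}}{}{}{}{}': depth seq [1 2 3 4 5 6 7 6 5 4 3 2 1 2 1 2 1 0 1 0 1 0 1 0 1 0]
  -> pairs=13 depth=7 groups=5 -> yes
String 3 '{{}{}{{}}{}{}{}{}{{}}{}{}{{}}}': depth seq [1 2 1 2 1 2 3 2 1 2 1 2 1 2 1 2 1 2 3 2 1 2 1 2 1 2 3 2 1 0]
  -> pairs=15 depth=3 groups=1 -> no
String 4 '{{}{}{{}{}}}{}{}{}{}{}': depth seq [1 2 1 2 1 2 3 2 3 2 1 0 1 0 1 0 1 0 1 0 1 0]
  -> pairs=11 depth=3 groups=6 -> no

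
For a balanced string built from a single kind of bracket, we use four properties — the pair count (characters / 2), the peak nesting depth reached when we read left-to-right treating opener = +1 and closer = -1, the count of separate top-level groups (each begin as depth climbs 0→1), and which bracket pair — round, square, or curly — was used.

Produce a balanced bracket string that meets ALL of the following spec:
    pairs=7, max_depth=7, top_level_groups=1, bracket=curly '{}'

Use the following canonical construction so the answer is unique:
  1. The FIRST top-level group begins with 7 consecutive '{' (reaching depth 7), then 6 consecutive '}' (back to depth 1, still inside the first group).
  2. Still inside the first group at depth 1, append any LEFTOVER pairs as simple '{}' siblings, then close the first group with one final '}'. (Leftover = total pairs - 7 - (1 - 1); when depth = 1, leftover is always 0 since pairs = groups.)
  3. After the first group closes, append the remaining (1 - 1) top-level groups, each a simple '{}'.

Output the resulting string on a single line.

Answer: {{{{{{{}}}}}}}

Derivation:
Spec: pairs=7 depth=7 groups=1
Leftover pairs = 7 - 7 - (1-1) = 0
First group: deep chain of depth 7 + 0 sibling pairs
Remaining 0 groups: simple '{}' each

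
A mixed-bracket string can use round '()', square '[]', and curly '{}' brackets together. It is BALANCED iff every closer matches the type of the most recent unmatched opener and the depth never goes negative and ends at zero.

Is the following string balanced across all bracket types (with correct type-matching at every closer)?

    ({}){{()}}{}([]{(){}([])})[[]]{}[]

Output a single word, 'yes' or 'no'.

pos 0: push '('; stack = (
pos 1: push '{'; stack = ({
pos 2: '}' matches '{'; pop; stack = (
pos 3: ')' matches '('; pop; stack = (empty)
pos 4: push '{'; stack = {
pos 5: push '{'; stack = {{
pos 6: push '('; stack = {{(
pos 7: ')' matches '('; pop; stack = {{
pos 8: '}' matches '{'; pop; stack = {
pos 9: '}' matches '{'; pop; stack = (empty)
pos 10: push '{'; stack = {
pos 11: '}' matches '{'; pop; stack = (empty)
pos 12: push '('; stack = (
pos 13: push '['; stack = ([
pos 14: ']' matches '['; pop; stack = (
pos 15: push '{'; stack = ({
pos 16: push '('; stack = ({(
pos 17: ')' matches '('; pop; stack = ({
pos 18: push '{'; stack = ({{
pos 19: '}' matches '{'; pop; stack = ({
pos 20: push '('; stack = ({(
pos 21: push '['; stack = ({([
pos 22: ']' matches '['; pop; stack = ({(
pos 23: ')' matches '('; pop; stack = ({
pos 24: '}' matches '{'; pop; stack = (
pos 25: ')' matches '('; pop; stack = (empty)
pos 26: push '['; stack = [
pos 27: push '['; stack = [[
pos 28: ']' matches '['; pop; stack = [
pos 29: ']' matches '['; pop; stack = (empty)
pos 30: push '{'; stack = {
pos 31: '}' matches '{'; pop; stack = (empty)
pos 32: push '['; stack = [
pos 33: ']' matches '['; pop; stack = (empty)
end: stack empty → VALID
Verdict: properly nested → yes

Answer: yes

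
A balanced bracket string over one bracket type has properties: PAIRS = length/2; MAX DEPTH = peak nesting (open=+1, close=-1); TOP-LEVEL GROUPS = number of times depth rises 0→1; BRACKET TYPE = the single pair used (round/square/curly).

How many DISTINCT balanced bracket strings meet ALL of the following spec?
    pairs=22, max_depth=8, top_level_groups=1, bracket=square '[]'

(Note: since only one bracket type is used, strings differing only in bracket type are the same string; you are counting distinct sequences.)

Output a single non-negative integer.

Spec: pairs=22 depth=8 groups=1
Count(depth <= 8) = 16783118309
Count(depth <= 7) = 11581727232
Count(depth == 8) = 16783118309 - 11581727232 = 5201391077

Answer: 5201391077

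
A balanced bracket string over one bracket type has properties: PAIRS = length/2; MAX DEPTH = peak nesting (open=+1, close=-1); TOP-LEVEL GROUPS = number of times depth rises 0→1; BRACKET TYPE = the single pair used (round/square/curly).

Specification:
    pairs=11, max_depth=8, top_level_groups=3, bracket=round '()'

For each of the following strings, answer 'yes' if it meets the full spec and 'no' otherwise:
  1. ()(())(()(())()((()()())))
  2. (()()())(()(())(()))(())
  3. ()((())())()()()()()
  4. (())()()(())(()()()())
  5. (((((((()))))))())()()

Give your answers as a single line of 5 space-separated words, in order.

String 1 '()(())(()(())()((()()())))': depth seq [1 0 1 2 1 0 1 2 1 2 3 2 1 2 1 2 3 4 3 4 3 4 3 2 1 0]
  -> pairs=13 depth=4 groups=3 -> no
String 2 '(()()())(()(())(()))(())': depth seq [1 2 1 2 1 2 1 0 1 2 1 2 3 2 1 2 3 2 1 0 1 2 1 0]
  -> pairs=12 depth=3 groups=3 -> no
String 3 '()((())())()()()()()': depth seq [1 0 1 2 3 2 1 2 1 0 1 0 1 0 1 0 1 0 1 0]
  -> pairs=10 depth=3 groups=7 -> no
String 4 '(())()()(())(()()()())': depth seq [1 2 1 0 1 0 1 0 1 2 1 0 1 2 1 2 1 2 1 2 1 0]
  -> pairs=11 depth=2 groups=5 -> no
String 5 '(((((((()))))))())()()': depth seq [1 2 3 4 5 6 7 8 7 6 5 4 3 2 1 2 1 0 1 0 1 0]
  -> pairs=11 depth=8 groups=3 -> yes

Answer: no no no no yes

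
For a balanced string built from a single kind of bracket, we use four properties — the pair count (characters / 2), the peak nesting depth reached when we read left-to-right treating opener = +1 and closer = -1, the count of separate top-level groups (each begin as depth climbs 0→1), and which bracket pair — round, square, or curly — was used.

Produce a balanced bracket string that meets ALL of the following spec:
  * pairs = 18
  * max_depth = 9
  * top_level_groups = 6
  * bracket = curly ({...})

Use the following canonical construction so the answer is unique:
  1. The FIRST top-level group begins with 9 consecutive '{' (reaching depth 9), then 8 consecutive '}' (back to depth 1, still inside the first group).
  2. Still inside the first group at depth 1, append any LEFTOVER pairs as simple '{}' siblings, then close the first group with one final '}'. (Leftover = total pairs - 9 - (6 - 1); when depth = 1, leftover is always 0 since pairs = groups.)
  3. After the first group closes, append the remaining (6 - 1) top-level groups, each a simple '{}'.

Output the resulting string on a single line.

Answer: {{{{{{{{{}}}}}}}}{}{}{}{}}{}{}{}{}{}

Derivation:
Spec: pairs=18 depth=9 groups=6
Leftover pairs = 18 - 9 - (6-1) = 4
First group: deep chain of depth 9 + 4 sibling pairs
Remaining 5 groups: simple '{}' each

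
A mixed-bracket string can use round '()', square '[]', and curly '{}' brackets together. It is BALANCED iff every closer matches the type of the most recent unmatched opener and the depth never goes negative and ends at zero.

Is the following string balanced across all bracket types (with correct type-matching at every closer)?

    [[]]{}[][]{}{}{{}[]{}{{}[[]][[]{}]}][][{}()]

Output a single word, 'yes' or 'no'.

pos 0: push '['; stack = [
pos 1: push '['; stack = [[
pos 2: ']' matches '['; pop; stack = [
pos 3: ']' matches '['; pop; stack = (empty)
pos 4: push '{'; stack = {
pos 5: '}' matches '{'; pop; stack = (empty)
pos 6: push '['; stack = [
pos 7: ']' matches '['; pop; stack = (empty)
pos 8: push '['; stack = [
pos 9: ']' matches '['; pop; stack = (empty)
pos 10: push '{'; stack = {
pos 11: '}' matches '{'; pop; stack = (empty)
pos 12: push '{'; stack = {
pos 13: '}' matches '{'; pop; stack = (empty)
pos 14: push '{'; stack = {
pos 15: push '{'; stack = {{
pos 16: '}' matches '{'; pop; stack = {
pos 17: push '['; stack = {[
pos 18: ']' matches '['; pop; stack = {
pos 19: push '{'; stack = {{
pos 20: '}' matches '{'; pop; stack = {
pos 21: push '{'; stack = {{
pos 22: push '{'; stack = {{{
pos 23: '}' matches '{'; pop; stack = {{
pos 24: push '['; stack = {{[
pos 25: push '['; stack = {{[[
pos 26: ']' matches '['; pop; stack = {{[
pos 27: ']' matches '['; pop; stack = {{
pos 28: push '['; stack = {{[
pos 29: push '['; stack = {{[[
pos 30: ']' matches '['; pop; stack = {{[
pos 31: push '{'; stack = {{[{
pos 32: '}' matches '{'; pop; stack = {{[
pos 33: ']' matches '['; pop; stack = {{
pos 34: '}' matches '{'; pop; stack = {
pos 35: saw closer ']' but top of stack is '{' (expected '}') → INVALID
Verdict: type mismatch at position 35: ']' closes '{' → no

Answer: no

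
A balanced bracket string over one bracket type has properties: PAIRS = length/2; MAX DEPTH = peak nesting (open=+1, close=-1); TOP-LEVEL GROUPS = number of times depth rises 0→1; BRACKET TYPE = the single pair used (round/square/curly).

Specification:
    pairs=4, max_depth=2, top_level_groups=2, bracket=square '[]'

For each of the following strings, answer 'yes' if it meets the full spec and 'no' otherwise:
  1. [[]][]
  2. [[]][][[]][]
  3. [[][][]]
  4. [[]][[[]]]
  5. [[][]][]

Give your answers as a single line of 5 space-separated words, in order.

String 1 '[[]][]': depth seq [1 2 1 0 1 0]
  -> pairs=3 depth=2 groups=2 -> no
String 2 '[[]][][[]][]': depth seq [1 2 1 0 1 0 1 2 1 0 1 0]
  -> pairs=6 depth=2 groups=4 -> no
String 3 '[[][][]]': depth seq [1 2 1 2 1 2 1 0]
  -> pairs=4 depth=2 groups=1 -> no
String 4 '[[]][[[]]]': depth seq [1 2 1 0 1 2 3 2 1 0]
  -> pairs=5 depth=3 groups=2 -> no
String 5 '[[][]][]': depth seq [1 2 1 2 1 0 1 0]
  -> pairs=4 depth=2 groups=2 -> yes

Answer: no no no no yes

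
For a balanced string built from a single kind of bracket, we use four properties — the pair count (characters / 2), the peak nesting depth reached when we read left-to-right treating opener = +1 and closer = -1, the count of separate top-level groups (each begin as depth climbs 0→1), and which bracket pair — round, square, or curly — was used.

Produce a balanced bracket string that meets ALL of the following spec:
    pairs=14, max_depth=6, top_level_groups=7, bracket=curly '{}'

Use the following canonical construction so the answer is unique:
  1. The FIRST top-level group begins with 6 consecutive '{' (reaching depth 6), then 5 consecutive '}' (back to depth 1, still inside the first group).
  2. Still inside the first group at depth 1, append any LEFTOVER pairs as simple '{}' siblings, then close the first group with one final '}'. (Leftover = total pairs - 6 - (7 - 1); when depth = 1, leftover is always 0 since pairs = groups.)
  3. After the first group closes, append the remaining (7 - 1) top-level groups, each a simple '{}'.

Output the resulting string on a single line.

Spec: pairs=14 depth=6 groups=7
Leftover pairs = 14 - 6 - (7-1) = 2
First group: deep chain of depth 6 + 2 sibling pairs
Remaining 6 groups: simple '{}' each

Answer: {{{{{{}}}}}{}{}}{}{}{}{}{}{}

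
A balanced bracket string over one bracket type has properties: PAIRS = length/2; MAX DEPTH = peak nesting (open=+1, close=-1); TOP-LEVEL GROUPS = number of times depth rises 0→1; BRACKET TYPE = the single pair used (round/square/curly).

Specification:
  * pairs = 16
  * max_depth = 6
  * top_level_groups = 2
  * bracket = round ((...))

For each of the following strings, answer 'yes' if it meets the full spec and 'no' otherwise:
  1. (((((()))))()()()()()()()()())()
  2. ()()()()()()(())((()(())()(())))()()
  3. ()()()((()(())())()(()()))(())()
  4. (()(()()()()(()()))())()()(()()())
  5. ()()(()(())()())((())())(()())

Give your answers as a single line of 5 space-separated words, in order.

Answer: yes no no no no

Derivation:
String 1 '(((((()))))()()()()()()()()())()': depth seq [1 2 3 4 5 6 5 4 3 2 1 2 1 2 1 2 1 2 1 2 1 2 1 2 1 2 1 2 1 0 1 0]
  -> pairs=16 depth=6 groups=2 -> yes
String 2 '()()()()()()(())((()(())()(())))()()': depth seq [1 0 1 0 1 0 1 0 1 0 1 0 1 2 1 0 1 2 3 2 3 4 3 2 3 2 3 4 3 2 1 0 1 0 1 0]
  -> pairs=18 depth=4 groups=10 -> no
String 3 '()()()((()(())())()(()()))(())()': depth seq [1 0 1 0 1 0 1 2 3 2 3 4 3 2 3 2 1 2 1 2 3 2 3 2 1 0 1 2 1 0 1 0]
  -> pairs=16 depth=4 groups=6 -> no
String 4 '(()(()()()()(()()))())()()(()()())': depth seq [1 2 1 2 3 2 3 2 3 2 3 2 3 4 3 4 3 2 1 2 1 0 1 0 1 0 1 2 1 2 1 2 1 0]
  -> pairs=17 depth=4 groups=4 -> no
String 5 '()()(()(())()())((())())(()())': depth seq [1 0 1 0 1 2 1 2 3 2 1 2 1 2 1 0 1 2 3 2 1 2 1 0 1 2 1 2 1 0]
  -> pairs=15 depth=3 groups=5 -> no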